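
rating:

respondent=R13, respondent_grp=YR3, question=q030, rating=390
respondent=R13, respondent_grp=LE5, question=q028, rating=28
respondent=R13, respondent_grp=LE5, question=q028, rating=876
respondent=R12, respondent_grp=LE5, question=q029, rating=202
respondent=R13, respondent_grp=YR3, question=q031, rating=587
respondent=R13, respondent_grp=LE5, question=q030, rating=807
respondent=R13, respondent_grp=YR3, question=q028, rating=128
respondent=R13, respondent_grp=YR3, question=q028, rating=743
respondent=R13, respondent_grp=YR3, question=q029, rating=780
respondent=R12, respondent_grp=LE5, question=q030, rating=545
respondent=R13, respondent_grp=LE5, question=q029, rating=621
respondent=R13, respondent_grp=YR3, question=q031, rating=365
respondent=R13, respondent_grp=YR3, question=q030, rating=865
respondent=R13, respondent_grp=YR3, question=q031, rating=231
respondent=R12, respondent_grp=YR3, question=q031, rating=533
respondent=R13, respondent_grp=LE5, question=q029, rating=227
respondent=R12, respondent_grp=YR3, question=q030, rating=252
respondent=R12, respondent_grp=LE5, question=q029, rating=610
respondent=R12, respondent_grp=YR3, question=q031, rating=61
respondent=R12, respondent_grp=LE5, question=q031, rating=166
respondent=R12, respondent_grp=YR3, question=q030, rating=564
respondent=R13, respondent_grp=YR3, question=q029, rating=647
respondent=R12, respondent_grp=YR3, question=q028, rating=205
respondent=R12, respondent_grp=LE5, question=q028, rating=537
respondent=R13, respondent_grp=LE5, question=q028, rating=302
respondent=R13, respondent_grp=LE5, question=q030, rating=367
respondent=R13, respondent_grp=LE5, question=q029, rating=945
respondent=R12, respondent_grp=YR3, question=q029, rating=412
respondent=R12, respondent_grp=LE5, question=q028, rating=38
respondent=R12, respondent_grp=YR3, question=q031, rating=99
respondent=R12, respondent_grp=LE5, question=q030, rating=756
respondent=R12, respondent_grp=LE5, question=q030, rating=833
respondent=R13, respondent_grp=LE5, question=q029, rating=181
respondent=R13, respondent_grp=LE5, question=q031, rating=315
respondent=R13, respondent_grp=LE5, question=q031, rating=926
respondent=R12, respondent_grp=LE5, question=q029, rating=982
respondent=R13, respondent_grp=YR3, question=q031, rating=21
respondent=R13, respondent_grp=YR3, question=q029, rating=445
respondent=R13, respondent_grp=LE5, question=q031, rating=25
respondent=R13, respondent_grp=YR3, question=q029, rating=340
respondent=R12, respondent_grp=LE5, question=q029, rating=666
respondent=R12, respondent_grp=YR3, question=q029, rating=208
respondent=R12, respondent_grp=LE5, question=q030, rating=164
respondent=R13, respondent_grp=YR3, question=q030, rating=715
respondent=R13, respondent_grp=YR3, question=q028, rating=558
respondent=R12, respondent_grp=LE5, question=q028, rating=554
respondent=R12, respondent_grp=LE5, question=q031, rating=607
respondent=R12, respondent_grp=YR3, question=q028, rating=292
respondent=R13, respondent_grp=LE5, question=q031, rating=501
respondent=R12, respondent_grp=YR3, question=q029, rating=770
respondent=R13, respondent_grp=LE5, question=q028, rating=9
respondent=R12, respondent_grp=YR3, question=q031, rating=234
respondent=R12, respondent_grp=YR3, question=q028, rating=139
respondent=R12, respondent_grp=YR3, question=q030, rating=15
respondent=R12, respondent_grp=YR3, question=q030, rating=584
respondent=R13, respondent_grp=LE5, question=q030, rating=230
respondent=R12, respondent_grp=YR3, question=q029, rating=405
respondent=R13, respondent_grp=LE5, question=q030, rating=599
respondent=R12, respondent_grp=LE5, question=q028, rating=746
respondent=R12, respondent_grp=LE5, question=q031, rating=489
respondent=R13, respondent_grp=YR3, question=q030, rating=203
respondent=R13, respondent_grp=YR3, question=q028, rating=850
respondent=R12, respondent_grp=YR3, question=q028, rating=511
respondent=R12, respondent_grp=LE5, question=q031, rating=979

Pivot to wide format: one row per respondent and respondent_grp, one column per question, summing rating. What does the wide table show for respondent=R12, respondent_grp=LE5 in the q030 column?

Rows with respondent=R12, respondent_grp=LE5 and question=q030: rating values are 545, 756, 833, 164.
545 + 756 + 833 + 164 = 2298.

2298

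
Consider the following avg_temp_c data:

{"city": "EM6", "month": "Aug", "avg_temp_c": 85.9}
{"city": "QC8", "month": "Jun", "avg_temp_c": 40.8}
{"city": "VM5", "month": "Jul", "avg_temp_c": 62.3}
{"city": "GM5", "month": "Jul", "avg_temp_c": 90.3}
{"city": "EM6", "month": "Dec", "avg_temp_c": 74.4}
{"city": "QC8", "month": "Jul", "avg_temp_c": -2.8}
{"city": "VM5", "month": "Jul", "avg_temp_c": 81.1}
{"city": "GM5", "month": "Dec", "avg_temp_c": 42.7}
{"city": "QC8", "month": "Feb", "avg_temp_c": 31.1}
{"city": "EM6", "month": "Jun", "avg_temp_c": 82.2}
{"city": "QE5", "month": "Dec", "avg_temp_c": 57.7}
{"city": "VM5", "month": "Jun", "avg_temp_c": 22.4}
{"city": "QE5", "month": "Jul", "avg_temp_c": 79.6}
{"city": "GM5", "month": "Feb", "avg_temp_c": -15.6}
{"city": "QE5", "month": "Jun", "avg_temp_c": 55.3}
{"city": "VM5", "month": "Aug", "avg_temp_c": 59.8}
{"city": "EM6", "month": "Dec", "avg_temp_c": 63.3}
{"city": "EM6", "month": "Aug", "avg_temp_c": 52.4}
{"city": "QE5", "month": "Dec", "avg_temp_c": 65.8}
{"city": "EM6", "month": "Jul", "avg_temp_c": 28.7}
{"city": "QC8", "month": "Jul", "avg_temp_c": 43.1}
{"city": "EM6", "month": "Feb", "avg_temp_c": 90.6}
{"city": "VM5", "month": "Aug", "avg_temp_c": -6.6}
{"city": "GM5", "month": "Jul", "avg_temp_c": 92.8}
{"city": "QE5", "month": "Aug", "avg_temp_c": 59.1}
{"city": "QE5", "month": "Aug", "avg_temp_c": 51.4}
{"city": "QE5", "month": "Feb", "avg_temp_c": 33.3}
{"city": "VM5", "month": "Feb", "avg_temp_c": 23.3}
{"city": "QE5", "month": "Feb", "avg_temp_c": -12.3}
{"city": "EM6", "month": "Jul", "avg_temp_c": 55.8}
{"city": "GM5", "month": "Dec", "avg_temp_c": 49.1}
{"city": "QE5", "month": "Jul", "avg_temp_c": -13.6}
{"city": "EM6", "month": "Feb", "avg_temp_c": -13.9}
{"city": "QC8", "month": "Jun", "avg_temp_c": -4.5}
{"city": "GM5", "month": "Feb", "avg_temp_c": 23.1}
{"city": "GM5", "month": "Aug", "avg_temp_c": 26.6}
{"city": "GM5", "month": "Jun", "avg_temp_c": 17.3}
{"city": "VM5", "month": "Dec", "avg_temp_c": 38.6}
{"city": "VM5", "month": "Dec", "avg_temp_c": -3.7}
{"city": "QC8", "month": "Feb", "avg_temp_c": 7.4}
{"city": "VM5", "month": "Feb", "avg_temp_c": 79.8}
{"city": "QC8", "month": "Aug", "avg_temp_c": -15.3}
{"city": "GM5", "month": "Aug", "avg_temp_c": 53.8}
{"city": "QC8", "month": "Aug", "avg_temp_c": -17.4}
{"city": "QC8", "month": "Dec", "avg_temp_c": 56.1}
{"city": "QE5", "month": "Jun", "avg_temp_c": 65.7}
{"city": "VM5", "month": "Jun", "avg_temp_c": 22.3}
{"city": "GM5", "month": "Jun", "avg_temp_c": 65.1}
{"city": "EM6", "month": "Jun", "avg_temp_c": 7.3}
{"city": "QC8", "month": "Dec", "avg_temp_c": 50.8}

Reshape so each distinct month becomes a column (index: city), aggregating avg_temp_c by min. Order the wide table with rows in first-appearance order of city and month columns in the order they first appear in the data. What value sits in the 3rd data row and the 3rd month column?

62.3

With rows in first-appearance order of city, row 3 is city=VM5. month columns in first-appearance order: Aug, Jun, Jul, Dec, Feb; column 3 is Jul.
Long rows with city=VM5, month=Jul: min(62.3, 81.1) = 62.3.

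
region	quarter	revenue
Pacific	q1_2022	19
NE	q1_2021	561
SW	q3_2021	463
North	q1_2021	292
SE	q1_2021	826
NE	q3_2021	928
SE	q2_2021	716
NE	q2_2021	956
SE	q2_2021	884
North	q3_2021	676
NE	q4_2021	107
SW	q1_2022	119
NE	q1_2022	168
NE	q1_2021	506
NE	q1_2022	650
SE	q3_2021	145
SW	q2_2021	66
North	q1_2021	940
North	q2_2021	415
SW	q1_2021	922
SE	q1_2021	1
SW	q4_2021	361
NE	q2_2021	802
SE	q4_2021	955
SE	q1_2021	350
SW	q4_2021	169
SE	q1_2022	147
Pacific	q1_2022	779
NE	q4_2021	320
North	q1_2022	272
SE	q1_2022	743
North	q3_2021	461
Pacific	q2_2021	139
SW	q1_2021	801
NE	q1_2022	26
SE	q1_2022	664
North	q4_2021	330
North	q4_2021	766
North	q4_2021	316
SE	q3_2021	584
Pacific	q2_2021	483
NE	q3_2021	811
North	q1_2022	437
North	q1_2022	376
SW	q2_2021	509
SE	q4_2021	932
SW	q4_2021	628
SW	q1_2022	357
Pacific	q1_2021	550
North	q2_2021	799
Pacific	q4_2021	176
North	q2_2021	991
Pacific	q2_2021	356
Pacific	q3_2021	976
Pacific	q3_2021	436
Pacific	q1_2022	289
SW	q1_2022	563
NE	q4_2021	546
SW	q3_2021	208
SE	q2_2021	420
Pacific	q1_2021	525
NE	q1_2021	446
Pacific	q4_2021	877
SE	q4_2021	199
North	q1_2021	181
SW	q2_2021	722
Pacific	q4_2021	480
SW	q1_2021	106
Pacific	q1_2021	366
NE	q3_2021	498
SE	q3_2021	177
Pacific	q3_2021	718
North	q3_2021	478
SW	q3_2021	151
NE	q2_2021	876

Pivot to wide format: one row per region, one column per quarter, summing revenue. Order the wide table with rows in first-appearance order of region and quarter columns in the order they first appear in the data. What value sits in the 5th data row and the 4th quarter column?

With rows in first-appearance order of region, row 5 is region=SE. quarter columns in first-appearance order: q1_2022, q1_2021, q3_2021, q2_2021, q4_2021; column 4 is q2_2021.
Long rows with region=SE, quarter=q2_2021: 716 + 884 + 420 = 2020.

2020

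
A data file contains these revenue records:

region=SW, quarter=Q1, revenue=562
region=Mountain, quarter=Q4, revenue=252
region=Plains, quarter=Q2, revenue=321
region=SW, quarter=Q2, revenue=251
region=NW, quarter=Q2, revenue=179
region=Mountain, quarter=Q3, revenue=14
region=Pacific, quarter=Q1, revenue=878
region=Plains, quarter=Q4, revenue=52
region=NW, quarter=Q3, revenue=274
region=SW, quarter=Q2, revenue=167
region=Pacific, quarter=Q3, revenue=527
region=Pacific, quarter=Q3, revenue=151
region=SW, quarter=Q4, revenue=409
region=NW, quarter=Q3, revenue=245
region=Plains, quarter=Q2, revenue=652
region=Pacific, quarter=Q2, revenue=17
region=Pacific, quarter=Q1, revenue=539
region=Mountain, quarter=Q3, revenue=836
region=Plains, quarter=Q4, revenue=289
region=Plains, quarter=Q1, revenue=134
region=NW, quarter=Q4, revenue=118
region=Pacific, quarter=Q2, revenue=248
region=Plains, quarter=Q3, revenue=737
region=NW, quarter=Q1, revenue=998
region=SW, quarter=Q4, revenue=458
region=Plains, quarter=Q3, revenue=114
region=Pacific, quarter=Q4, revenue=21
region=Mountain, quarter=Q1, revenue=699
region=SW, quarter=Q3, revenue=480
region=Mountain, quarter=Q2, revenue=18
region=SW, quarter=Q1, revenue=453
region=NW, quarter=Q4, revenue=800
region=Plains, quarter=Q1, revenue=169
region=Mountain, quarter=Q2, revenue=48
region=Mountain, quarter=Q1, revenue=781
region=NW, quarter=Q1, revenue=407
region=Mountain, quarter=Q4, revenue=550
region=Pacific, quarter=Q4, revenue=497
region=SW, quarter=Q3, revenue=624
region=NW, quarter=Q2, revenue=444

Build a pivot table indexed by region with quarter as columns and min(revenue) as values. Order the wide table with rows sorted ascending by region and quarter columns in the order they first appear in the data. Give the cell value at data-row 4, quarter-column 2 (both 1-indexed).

52

With rows sorted ascending by region, row 4 is region=Plains. quarter columns in first-appearance order: Q1, Q4, Q2, Q3; column 2 is Q4.
Long rows with region=Plains, quarter=Q4: min(52, 289) = 52.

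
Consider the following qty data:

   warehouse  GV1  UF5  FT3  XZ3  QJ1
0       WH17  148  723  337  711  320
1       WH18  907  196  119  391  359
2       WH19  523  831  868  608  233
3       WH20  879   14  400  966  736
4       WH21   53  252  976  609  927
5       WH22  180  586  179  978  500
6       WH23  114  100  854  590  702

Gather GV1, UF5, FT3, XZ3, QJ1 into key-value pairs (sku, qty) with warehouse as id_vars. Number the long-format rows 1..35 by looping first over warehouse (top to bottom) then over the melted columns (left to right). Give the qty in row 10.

359

35 rows total (7 × 5). Row 10: index ⌊(10-1)/5⌋ = 1 into warehouse → WH18; (10-1) mod 5 = 4 into the melted columns → QJ1.
So row 10 is (WH18, QJ1, 359); qty = 359.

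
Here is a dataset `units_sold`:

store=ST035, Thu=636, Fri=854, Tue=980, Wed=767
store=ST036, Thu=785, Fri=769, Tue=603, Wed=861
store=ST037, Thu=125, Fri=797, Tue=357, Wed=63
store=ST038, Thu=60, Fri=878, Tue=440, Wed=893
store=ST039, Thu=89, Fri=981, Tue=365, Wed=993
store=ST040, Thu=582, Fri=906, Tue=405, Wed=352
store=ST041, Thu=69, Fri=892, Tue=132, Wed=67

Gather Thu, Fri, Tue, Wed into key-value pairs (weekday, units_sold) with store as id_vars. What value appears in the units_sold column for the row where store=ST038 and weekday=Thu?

Unpivoting turns each (store, wide-column) pair into one long row.
The wide cell at row ST038, column Thu holds 60, so the long row (ST038, Thu) has units_sold=60.

60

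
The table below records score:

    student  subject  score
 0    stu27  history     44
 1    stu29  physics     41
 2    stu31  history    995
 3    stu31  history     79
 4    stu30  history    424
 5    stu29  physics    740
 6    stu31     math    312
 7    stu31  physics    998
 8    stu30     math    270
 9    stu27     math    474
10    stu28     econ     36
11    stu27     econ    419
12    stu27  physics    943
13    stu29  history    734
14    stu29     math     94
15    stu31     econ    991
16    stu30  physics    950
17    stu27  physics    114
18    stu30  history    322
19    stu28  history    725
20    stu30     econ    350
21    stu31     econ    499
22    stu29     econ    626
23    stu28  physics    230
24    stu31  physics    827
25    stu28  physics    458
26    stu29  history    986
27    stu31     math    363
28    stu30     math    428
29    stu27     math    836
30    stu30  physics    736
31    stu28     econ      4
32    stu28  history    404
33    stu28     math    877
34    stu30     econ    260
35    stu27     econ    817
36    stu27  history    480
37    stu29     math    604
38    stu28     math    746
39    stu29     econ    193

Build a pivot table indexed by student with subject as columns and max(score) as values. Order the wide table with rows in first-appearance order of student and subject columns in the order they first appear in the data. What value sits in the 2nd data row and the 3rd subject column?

604

With rows in first-appearance order of student, row 2 is student=stu29. subject columns in first-appearance order: history, physics, math, econ; column 3 is math.
Long rows with student=stu29, subject=math: max(94, 604) = 604.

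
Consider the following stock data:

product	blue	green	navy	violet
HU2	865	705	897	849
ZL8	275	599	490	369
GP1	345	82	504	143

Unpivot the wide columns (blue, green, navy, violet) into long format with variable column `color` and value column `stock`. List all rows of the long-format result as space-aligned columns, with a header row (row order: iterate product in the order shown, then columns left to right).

product  color   stock
HU2      blue    865  
HU2      green   705  
HU2      navy    897  
HU2      violet  849  
ZL8      blue    275  
ZL8      green   599  
ZL8      navy    490  
ZL8      violet  369  
GP1      blue    345  
GP1      green   82   
GP1      navy    504  
GP1      violet  143  

Each (product, column) pair becomes one row: 3 × 4 = 12 rows.
For example, (HU2, blue) → stock=865.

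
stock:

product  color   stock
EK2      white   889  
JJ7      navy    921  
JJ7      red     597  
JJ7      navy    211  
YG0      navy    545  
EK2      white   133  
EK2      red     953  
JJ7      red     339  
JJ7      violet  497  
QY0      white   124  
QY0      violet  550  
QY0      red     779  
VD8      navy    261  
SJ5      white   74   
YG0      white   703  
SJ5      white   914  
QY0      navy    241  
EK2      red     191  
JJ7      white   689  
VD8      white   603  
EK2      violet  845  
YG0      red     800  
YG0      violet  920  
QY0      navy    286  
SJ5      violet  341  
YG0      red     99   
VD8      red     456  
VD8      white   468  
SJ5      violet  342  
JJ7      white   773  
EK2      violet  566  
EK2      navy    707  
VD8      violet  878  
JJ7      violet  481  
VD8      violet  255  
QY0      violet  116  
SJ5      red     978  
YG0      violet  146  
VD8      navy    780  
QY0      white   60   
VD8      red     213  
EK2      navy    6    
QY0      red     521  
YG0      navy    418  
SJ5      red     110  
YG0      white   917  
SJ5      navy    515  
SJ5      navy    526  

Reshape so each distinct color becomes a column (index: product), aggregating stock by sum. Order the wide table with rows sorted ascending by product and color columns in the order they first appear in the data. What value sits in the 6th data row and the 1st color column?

With rows sorted ascending by product, row 6 is product=YG0. color columns in first-appearance order: white, navy, red, violet; column 1 is white.
Long rows with product=YG0, color=white: 703 + 917 = 1620.

1620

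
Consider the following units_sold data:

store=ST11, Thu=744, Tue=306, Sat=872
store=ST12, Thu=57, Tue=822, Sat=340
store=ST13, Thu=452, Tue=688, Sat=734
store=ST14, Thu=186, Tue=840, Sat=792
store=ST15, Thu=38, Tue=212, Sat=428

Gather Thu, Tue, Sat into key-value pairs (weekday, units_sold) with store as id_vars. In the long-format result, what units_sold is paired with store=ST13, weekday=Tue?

Unpivoting turns each (store, wide-column) pair into one long row.
The wide cell at row ST13, column Tue holds 688, so the long row (ST13, Tue) has units_sold=688.

688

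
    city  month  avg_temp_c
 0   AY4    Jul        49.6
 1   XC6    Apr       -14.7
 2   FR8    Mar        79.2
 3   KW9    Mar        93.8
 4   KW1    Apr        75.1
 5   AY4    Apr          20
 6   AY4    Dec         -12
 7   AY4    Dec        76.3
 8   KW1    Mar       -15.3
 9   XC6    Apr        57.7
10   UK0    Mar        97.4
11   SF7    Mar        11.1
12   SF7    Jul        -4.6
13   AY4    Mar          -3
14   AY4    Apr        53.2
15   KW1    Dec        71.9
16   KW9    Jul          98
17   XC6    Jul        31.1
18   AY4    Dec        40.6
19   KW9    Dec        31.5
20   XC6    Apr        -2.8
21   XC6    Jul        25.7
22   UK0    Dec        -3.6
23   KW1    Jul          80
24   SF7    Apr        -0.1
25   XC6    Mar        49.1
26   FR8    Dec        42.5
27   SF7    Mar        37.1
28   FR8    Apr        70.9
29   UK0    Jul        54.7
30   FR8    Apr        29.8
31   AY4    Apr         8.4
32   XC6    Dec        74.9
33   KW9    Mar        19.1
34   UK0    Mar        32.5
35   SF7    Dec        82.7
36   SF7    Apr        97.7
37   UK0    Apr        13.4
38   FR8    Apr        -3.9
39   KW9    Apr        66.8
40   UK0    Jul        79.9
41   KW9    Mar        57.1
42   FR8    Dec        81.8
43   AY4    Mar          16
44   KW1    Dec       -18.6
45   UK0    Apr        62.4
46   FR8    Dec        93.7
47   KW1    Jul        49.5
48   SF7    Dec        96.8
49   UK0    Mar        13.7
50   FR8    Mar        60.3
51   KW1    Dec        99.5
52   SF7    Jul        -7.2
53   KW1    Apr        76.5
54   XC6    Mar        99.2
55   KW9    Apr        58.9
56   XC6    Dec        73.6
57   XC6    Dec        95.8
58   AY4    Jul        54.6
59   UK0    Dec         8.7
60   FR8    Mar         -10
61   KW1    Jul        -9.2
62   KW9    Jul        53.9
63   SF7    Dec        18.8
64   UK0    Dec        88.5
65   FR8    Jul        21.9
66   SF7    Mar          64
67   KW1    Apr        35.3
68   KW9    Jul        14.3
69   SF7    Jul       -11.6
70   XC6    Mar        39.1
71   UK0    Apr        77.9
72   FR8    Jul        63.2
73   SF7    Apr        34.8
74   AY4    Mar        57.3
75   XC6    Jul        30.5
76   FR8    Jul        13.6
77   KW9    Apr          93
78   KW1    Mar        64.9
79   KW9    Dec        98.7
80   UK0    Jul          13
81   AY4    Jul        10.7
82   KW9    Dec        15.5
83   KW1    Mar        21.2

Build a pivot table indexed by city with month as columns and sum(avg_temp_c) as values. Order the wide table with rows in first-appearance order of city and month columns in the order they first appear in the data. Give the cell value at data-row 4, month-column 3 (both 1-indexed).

With rows in first-appearance order of city, row 4 is city=KW9. month columns in first-appearance order: Jul, Apr, Mar, Dec; column 3 is Mar.
Long rows with city=KW9, month=Mar: 93.8 + 19.1 + 57.1 = 170.

170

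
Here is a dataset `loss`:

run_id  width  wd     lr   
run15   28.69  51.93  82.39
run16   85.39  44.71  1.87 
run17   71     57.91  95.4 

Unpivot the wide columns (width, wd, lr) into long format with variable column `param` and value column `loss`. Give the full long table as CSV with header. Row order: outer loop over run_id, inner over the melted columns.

run_id,param,loss
run15,width,28.69
run15,wd,51.93
run15,lr,82.39
run16,width,85.39
run16,wd,44.71
run16,lr,1.87
run17,width,71
run17,wd,57.91
run17,lr,95.4

Each (run_id, column) pair becomes one row: 3 × 3 = 9 rows.
For example, (run15, width) → loss=28.69.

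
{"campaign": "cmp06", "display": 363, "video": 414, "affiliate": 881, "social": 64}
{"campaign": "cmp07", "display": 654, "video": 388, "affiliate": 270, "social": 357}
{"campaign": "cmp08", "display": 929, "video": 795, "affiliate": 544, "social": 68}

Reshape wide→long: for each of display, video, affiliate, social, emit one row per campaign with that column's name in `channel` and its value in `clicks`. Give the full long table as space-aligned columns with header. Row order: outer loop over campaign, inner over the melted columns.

campaign  channel    clicks
cmp06     display    363   
cmp06     video      414   
cmp06     affiliate  881   
cmp06     social     64    
cmp07     display    654   
cmp07     video      388   
cmp07     affiliate  270   
cmp07     social     357   
cmp08     display    929   
cmp08     video      795   
cmp08     affiliate  544   
cmp08     social     68    

Each (campaign, column) pair becomes one row: 3 × 4 = 12 rows.
For example, (cmp06, display) → clicks=363.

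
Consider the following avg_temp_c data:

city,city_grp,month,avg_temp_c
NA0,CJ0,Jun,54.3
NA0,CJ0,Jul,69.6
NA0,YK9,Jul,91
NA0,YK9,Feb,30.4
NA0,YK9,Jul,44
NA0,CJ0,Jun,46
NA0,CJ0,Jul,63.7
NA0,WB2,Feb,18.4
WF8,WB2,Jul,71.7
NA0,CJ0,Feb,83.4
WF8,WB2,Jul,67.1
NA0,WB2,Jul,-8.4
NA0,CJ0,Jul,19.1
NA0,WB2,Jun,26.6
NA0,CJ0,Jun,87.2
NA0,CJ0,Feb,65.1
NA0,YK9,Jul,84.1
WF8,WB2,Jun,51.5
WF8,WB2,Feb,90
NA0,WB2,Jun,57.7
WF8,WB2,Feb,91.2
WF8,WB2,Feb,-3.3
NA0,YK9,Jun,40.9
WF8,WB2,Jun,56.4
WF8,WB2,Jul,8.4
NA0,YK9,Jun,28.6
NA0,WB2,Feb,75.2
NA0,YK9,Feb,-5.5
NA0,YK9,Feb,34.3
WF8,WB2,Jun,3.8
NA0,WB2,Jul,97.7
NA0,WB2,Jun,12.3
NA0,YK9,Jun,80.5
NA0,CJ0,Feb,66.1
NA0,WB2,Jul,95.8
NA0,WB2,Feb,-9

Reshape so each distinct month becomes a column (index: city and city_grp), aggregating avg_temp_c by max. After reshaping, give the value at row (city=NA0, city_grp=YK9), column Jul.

Rows with city=NA0, city_grp=YK9 and month=Jul: avg_temp_c values are 91, 44, 84.1.
max(91, 44, 84.1) = 91.

91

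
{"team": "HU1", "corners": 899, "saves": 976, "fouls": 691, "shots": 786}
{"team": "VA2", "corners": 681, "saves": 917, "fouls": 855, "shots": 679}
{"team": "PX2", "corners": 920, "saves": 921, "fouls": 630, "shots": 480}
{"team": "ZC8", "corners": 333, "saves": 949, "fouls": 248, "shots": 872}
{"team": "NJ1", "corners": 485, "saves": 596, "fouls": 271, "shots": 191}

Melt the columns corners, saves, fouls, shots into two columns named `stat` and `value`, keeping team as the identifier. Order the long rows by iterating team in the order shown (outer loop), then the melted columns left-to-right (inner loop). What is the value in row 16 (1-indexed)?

20 rows total (5 × 4). Row 16: index ⌊(16-1)/4⌋ = 3 into team → ZC8; (16-1) mod 4 = 3 into the melted columns → shots.
So row 16 is (ZC8, shots, 872); value = 872.

872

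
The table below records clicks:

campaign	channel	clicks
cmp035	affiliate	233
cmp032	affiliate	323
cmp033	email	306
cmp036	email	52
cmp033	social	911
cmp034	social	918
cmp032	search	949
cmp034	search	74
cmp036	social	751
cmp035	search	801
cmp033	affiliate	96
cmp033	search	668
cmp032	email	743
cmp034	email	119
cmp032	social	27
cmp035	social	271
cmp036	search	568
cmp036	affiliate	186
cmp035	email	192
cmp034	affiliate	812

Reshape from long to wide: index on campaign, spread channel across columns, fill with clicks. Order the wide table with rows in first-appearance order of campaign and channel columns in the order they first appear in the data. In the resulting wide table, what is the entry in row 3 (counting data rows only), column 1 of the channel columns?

With rows in first-appearance order of campaign, row 3 is campaign=cmp033. channel columns in first-appearance order: affiliate, email, social, search; column 1 is affiliate.
Long rows with campaign=cmp033, channel=affiliate: clicks = 96.

96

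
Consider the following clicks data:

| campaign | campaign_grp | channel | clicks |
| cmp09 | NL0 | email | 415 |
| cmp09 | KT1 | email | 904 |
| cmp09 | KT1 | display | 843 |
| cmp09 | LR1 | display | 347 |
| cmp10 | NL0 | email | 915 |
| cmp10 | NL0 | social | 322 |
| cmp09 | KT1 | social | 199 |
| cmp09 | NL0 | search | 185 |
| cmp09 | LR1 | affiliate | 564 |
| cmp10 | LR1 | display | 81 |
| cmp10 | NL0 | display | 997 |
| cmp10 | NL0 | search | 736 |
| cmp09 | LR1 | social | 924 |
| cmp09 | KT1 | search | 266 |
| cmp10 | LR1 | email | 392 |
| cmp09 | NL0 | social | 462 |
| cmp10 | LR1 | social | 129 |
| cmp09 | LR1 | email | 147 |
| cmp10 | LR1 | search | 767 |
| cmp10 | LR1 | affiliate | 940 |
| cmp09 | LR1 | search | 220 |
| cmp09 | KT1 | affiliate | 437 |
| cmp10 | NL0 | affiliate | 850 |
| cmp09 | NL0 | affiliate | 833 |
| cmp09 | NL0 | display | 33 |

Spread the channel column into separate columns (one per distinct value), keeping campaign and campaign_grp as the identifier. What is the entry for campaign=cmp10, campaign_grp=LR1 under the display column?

Wide layout: rows indexed by campaign and campaign_grp, columns are the 5 distinct channel values (email, display, social, search, affiliate).
Cell (campaign=cmp10, campaign_grp=LR1, channel=display) draws from the long row where campaign=cmp10, campaign_grp=LR1 and channel=display, which has clicks=81.

81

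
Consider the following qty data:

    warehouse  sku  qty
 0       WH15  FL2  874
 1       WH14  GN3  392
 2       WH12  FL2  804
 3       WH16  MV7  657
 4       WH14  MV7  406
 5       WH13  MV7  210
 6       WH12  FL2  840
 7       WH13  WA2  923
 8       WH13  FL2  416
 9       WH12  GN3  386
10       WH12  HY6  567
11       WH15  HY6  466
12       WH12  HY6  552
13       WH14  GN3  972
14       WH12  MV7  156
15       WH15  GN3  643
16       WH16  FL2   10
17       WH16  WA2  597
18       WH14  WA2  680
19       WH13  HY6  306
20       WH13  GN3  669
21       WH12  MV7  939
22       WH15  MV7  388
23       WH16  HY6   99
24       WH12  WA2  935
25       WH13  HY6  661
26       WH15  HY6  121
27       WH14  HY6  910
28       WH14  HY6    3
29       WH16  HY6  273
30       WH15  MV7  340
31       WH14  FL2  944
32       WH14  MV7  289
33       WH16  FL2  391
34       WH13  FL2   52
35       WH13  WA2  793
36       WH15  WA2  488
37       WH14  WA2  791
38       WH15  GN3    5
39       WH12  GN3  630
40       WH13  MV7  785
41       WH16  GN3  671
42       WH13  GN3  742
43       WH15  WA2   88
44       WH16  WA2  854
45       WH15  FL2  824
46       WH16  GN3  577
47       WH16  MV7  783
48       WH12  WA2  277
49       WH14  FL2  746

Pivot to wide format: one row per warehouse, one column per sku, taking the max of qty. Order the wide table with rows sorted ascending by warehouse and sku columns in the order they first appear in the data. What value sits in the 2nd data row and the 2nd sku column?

With rows sorted ascending by warehouse, row 2 is warehouse=WH13. sku columns in first-appearance order: FL2, GN3, MV7, WA2, HY6; column 2 is GN3.
Long rows with warehouse=WH13, sku=GN3: max(669, 742) = 742.

742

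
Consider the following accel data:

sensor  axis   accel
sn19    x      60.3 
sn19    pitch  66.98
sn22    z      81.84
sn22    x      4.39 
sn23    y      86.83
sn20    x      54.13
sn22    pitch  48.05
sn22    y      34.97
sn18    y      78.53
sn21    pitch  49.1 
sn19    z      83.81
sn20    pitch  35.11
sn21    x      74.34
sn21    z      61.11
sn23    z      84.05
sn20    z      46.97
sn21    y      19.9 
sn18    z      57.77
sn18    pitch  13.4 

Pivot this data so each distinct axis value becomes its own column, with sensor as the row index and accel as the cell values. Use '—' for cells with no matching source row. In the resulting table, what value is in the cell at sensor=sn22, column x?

4.39

The long row with sensor=sn22, axis=x has accel=4.39.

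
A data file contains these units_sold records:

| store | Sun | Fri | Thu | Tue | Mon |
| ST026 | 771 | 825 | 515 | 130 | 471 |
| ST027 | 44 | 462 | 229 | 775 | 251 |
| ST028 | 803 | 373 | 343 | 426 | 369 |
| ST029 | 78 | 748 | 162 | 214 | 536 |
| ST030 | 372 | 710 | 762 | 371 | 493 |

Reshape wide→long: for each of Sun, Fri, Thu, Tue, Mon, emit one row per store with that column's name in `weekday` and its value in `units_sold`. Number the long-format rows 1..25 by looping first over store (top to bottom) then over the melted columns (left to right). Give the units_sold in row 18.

162

25 rows total (5 × 5). Row 18: index ⌊(18-1)/5⌋ = 3 into store → ST029; (18-1) mod 5 = 2 into the melted columns → Thu.
So row 18 is (ST029, Thu, 162); units_sold = 162.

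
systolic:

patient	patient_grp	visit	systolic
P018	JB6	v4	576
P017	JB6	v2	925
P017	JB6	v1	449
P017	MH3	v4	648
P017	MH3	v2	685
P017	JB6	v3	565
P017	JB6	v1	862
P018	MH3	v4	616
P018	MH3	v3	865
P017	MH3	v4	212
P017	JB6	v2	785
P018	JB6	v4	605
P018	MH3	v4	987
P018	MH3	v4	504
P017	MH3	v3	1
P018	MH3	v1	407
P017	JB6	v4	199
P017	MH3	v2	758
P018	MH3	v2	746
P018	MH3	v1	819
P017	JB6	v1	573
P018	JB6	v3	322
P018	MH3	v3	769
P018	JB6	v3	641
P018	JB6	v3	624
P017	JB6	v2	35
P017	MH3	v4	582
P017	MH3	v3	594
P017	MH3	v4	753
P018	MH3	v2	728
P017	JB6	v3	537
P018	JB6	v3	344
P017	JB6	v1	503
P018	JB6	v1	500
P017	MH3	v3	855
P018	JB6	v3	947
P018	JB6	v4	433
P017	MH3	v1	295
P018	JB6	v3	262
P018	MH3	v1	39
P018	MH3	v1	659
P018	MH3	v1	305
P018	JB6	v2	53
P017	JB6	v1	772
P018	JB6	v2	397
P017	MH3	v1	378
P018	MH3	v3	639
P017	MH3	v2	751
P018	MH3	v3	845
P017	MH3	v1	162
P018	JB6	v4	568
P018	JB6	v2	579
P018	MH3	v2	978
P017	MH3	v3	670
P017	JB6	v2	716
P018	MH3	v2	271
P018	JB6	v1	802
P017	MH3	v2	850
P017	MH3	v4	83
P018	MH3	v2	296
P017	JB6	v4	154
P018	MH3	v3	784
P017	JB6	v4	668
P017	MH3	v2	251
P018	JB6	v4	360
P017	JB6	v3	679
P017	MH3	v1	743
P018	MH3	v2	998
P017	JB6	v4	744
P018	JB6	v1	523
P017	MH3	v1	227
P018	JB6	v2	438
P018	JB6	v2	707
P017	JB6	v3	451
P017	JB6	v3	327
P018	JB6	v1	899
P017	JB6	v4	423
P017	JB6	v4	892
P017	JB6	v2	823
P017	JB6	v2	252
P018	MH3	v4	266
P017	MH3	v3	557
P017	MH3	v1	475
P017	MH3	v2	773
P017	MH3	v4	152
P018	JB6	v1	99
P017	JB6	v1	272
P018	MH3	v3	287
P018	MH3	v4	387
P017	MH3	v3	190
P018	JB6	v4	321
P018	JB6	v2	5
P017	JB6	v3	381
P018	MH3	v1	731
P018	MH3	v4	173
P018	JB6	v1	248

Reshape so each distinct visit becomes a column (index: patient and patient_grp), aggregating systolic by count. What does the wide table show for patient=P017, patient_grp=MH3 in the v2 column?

6

Rows with patient=P017, patient_grp=MH3 and visit=v2: systolic values are 685, 758, 751, 850, 251, 773.
6 rows match — count = 6.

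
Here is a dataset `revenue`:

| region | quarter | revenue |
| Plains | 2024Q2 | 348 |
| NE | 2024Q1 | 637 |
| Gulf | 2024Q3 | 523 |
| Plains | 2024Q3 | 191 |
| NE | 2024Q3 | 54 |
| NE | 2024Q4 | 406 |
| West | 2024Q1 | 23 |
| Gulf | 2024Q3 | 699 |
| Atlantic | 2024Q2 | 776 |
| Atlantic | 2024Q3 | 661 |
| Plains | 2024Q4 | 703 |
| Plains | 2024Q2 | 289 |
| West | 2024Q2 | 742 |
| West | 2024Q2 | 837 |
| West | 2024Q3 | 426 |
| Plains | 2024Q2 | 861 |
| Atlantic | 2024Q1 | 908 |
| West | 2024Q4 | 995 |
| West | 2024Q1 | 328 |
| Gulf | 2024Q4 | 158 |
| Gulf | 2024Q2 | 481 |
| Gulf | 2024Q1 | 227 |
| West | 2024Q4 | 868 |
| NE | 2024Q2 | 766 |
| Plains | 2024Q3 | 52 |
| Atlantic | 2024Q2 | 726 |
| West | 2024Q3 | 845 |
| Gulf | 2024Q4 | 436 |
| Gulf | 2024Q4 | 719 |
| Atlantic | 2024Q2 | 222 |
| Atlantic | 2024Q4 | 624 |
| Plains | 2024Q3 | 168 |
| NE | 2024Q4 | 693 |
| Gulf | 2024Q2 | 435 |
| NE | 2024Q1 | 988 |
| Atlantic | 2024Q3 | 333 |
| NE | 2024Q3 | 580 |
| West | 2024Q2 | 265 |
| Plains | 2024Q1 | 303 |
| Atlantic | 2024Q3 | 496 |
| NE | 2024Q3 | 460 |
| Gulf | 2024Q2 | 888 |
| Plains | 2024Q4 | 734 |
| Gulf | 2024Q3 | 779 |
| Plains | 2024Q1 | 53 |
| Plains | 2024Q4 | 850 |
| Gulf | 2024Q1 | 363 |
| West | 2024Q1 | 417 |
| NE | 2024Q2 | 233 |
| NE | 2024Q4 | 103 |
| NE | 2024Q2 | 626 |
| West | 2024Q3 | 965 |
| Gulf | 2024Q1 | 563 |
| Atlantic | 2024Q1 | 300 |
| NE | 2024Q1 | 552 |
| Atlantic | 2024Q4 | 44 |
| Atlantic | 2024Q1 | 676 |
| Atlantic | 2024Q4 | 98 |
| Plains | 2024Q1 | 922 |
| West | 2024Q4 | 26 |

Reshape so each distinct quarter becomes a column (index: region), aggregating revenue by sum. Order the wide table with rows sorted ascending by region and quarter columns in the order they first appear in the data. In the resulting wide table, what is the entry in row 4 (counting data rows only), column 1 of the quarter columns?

With rows sorted ascending by region, row 4 is region=Plains. quarter columns in first-appearance order: 2024Q2, 2024Q1, 2024Q3, 2024Q4; column 1 is 2024Q2.
Long rows with region=Plains, quarter=2024Q2: 348 + 289 + 861 = 1498.

1498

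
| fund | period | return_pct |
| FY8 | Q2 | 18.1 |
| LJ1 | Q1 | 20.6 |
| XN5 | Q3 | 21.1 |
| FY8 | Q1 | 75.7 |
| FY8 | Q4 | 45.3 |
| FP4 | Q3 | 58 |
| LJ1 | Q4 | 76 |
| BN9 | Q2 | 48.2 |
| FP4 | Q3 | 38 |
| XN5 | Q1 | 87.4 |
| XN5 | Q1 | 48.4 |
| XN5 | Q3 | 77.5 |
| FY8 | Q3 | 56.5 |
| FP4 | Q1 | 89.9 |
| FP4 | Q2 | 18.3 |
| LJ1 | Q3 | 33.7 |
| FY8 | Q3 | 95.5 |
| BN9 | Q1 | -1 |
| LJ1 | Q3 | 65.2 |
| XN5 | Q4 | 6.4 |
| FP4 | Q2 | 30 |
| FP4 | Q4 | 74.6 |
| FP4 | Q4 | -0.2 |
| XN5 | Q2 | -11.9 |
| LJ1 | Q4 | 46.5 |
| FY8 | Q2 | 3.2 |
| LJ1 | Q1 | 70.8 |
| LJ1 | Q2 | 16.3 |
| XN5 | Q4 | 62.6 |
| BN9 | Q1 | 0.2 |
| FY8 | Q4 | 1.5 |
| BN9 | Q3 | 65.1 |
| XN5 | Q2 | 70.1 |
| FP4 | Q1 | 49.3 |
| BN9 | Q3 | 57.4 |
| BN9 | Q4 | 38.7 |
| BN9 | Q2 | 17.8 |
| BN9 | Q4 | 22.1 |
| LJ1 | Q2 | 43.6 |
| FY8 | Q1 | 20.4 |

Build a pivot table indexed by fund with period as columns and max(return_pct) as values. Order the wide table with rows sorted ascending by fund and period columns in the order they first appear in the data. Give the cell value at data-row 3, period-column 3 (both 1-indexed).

With rows sorted ascending by fund, row 3 is fund=FY8. period columns in first-appearance order: Q2, Q1, Q3, Q4; column 3 is Q3.
Long rows with fund=FY8, period=Q3: max(56.5, 95.5) = 95.5.

95.5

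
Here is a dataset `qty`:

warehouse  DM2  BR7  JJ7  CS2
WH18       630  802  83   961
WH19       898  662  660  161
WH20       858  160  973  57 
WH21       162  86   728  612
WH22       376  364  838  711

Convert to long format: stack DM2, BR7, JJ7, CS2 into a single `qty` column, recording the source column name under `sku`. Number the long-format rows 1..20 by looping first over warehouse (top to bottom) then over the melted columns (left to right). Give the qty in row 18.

20 rows total (5 × 4). Row 18: index ⌊(18-1)/4⌋ = 4 into warehouse → WH22; (18-1) mod 4 = 1 into the melted columns → BR7.
So row 18 is (WH22, BR7, 364); qty = 364.

364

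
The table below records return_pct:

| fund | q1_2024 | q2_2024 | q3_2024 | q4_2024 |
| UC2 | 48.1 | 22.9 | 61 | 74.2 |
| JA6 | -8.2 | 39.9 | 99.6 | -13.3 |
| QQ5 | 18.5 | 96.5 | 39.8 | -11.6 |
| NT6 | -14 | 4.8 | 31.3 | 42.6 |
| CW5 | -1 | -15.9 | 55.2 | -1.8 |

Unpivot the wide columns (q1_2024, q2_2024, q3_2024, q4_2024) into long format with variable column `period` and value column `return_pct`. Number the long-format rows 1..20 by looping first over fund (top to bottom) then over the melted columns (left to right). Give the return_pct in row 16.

20 rows total (5 × 4). Row 16: index ⌊(16-1)/4⌋ = 3 into fund → NT6; (16-1) mod 4 = 3 into the melted columns → q4_2024.
So row 16 is (NT6, q4_2024, 42.6); return_pct = 42.6.

42.6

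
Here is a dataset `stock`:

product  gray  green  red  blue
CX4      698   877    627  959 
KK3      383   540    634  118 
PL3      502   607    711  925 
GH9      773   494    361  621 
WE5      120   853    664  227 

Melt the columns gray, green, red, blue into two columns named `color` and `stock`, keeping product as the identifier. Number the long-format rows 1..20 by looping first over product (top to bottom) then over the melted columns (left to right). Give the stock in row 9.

20 rows total (5 × 4). Row 9: index ⌊(9-1)/4⌋ = 2 into product → PL3; (9-1) mod 4 = 0 into the melted columns → gray.
So row 9 is (PL3, gray, 502); stock = 502.

502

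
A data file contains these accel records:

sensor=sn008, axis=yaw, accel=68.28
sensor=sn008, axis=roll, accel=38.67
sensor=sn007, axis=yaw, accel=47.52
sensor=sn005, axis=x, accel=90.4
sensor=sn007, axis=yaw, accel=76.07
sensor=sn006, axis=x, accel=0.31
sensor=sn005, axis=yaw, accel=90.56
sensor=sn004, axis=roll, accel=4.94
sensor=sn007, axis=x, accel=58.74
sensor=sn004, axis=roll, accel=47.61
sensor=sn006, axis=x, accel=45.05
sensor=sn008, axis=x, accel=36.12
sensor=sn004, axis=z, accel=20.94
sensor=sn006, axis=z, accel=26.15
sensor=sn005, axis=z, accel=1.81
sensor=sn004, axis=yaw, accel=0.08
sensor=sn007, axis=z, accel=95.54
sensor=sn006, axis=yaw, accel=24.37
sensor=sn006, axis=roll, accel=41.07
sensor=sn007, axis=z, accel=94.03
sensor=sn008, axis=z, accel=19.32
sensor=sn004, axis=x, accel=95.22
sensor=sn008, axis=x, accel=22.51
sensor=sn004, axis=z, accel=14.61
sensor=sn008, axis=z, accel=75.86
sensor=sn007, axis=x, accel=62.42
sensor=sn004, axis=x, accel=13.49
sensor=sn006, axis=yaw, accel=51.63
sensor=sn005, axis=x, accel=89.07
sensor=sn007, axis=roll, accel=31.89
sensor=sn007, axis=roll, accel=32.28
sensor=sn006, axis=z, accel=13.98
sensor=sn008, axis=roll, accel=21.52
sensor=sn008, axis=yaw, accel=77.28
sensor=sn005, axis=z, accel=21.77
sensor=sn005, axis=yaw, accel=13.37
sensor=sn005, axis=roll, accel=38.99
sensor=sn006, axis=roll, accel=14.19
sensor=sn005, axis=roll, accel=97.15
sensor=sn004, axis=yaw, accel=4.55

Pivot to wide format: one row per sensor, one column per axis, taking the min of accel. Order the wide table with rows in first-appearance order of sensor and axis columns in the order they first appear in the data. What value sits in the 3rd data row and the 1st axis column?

With rows in first-appearance order of sensor, row 3 is sensor=sn005. axis columns in first-appearance order: yaw, roll, x, z; column 1 is yaw.
Long rows with sensor=sn005, axis=yaw: min(90.56, 13.37) = 13.37.

13.37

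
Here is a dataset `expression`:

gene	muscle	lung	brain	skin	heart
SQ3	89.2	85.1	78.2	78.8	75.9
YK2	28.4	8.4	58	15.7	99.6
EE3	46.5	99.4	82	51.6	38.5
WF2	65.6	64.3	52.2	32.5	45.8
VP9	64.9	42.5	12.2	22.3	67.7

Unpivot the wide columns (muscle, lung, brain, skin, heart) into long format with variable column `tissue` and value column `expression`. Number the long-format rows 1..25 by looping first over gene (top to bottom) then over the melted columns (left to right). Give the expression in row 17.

64.3

25 rows total (5 × 5). Row 17: index ⌊(17-1)/5⌋ = 3 into gene → WF2; (17-1) mod 5 = 1 into the melted columns → lung.
So row 17 is (WF2, lung, 64.3); expression = 64.3.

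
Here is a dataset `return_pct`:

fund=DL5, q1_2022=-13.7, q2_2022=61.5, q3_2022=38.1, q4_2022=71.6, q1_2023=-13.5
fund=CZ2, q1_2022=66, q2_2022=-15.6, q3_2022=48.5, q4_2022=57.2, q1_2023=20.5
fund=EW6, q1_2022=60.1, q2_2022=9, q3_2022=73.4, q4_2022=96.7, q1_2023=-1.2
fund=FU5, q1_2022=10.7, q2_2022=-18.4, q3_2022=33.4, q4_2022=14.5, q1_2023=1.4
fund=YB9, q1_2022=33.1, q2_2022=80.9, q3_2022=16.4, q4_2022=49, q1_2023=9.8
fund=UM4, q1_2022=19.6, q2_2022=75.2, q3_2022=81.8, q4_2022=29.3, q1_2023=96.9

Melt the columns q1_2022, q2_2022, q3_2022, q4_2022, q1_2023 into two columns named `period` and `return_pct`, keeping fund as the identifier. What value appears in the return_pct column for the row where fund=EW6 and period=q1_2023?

Unpivoting turns each (fund, wide-column) pair into one long row.
The wide cell at row EW6, column q1_2023 holds -1.2, so the long row (EW6, q1_2023) has return_pct=-1.2.

-1.2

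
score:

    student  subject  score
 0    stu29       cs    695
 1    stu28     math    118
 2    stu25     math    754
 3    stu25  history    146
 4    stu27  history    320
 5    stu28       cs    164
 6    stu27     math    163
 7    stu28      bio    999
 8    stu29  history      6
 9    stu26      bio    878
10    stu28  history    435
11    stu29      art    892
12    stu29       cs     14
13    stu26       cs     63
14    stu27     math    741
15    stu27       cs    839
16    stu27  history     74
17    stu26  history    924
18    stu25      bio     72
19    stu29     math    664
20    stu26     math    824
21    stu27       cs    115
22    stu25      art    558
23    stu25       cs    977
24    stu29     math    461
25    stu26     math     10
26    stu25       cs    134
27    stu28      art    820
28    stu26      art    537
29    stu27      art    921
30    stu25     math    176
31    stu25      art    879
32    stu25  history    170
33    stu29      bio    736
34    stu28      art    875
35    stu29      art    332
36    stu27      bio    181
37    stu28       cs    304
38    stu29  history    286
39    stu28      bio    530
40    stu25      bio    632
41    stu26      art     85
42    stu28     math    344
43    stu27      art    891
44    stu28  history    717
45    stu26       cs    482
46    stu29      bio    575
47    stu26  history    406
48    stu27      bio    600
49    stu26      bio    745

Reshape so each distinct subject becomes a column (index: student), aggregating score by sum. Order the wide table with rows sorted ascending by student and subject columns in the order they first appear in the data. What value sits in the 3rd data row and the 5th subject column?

With rows sorted ascending by student, row 3 is student=stu27. subject columns in first-appearance order: cs, math, history, bio, art; column 5 is art.
Long rows with student=stu27, subject=art: 921 + 891 = 1812.

1812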